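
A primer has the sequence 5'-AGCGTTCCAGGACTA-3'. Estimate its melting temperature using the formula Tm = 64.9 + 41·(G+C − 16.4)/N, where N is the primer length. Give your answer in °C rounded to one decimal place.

41.9°C

Base counts: A=4, T=3, G=4, C=4; G+C = 8, N = 15.
Tm = 64.9 + 41·(8 − 16.4)/15 = 64.9 + -344.40/15 = 41.9°C.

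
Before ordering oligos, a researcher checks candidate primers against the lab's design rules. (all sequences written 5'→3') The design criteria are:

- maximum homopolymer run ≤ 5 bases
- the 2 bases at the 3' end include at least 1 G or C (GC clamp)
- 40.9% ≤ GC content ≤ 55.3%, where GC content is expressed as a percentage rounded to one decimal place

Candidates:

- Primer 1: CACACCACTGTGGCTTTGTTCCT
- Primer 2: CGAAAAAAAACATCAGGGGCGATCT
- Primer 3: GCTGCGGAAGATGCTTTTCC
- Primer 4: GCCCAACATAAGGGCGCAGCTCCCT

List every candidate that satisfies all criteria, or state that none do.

Primer 1 and Primer 3.

Primer 1 (23 nt, A=3 T=8 G=4 C=8): longest run = 3 ✓; 3' end CT has 1 G/C ✓; GC 12/23 = 52.2% ✓ — passes.
Primer 2 (25 nt, A=11 T=3 G=6 C=5): longest run = 8, exceeds 5 ✗; 3' end CT has 1 G/C ✓; GC 11/25 = 44.0% ✓ — fails.
Primer 3 (20 nt, A=3 T=6 G=6 C=5): longest run = 4 ✓; 3' end CC has 2 G/C ✓; GC 11/20 = 55.0% ✓ — passes.
Primer 4 (25 nt, A=6 T=3 G=6 C=10): longest run = 3 ✓; 3' end CT has 1 G/C ✓; GC 16/25 = 64.0%, outside 40.9–55.3% ✗ — fails.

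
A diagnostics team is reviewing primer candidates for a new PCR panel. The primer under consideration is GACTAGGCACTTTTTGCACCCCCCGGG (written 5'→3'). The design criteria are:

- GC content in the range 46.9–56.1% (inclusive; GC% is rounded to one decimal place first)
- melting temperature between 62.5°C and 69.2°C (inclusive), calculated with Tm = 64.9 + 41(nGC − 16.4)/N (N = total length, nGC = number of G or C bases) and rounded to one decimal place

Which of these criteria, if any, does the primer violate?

Fails: GC content.

Base counts: A=4, T=6, G=7, C=10 (length 27).
GC content: GC 17/27 = 63.0%, outside 46.9–56.1% ✗
Tm: Tm = 64.9 + 41·(17 − 16.4)/27 = 65.8°C ✓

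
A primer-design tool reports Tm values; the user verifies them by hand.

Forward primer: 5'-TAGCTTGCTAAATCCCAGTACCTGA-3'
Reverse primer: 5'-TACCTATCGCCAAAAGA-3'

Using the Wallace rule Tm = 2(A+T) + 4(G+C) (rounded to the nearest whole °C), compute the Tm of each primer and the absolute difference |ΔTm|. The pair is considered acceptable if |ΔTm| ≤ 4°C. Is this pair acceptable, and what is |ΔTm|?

Forward: A=7 T=7 G=4 C=7 → Tm = 2·14 + 4·11 = 72°C.
Reverse: A=7 T=3 G=2 C=5 → Tm = 2·10 + 4·7 = 48°C.
|ΔTm| = |72 − 48| = 24°C, > 4°C.

|ΔTm| = 24°C; the pair is not acceptable.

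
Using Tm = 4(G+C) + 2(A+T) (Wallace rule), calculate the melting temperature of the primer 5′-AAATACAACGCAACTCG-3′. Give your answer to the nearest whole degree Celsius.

Base counts: A=8, T=2, G=2, C=5 (length 17).
Tm = 2·(8+2) + 4·(2+5) = 2·10 + 4·7 = 20 + 28 = 48°C.

48°C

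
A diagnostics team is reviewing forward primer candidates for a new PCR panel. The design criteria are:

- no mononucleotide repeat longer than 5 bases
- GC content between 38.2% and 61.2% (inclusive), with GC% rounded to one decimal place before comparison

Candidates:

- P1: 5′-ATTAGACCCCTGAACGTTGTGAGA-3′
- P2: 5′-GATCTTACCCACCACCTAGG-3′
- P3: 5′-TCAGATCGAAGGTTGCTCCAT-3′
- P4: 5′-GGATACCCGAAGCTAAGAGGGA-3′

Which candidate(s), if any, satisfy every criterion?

P1 (24 nt, A=7 T=6 G=6 C=5): longest run = 4 ✓; GC 11/24 = 45.8% ✓ — passes.
P2 (20 nt, A=5 T=4 G=3 C=8): longest run = 3 ✓; GC 11/20 = 55.0% ✓ — passes.
P3 (21 nt, A=5 T=6 G=5 C=5): longest run = 2 ✓; GC 10/21 = 47.6% ✓ — passes.
P4 (22 nt, A=8 T=2 G=8 C=4): longest run = 3 ✓; GC 12/22 = 54.5% ✓ — passes.

P1, P2, P3 and P4.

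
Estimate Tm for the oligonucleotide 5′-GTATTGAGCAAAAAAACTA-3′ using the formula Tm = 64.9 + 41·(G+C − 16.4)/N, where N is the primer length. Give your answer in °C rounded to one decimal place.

40.3°C

Base counts: A=10, T=4, G=3, C=2; G+C = 5, N = 19.
Tm = 64.9 + 41·(5 − 16.4)/19 = 64.9 + -467.40/19 = 40.3°C.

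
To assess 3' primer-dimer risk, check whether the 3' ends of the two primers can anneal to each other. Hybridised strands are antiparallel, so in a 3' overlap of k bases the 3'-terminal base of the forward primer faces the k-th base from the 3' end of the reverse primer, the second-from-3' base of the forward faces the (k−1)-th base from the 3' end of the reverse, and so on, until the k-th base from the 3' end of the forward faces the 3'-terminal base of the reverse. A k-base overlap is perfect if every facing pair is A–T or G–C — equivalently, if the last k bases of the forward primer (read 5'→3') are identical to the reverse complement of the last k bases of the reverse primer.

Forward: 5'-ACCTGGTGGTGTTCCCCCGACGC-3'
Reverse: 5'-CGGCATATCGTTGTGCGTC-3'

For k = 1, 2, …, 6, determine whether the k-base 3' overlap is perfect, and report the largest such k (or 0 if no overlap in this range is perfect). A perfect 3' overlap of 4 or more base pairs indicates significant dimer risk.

Longest perfect overlap: 5 complementary base pairs; significant dimer risk (threshold 4).

Last 6 bases (5'→3') — forward …CGACGC, reverse …TGCGTC.
Reverse complement of the reverse primer's last 6 bases: GACGCA; its first k bases are the reverse complement of the reverse primer's last k bases, so a perfect k-base overlap needs the forward primer's last k bases to equal them.
Comparing (forward last k vs required): k=1: C vs G ✗; k=2: GC vs GA ✗; k=3: CGC vs GAC ✗; k=4: ACGC vs GACG ✗; k=5: GACGC vs GACGC ✓; k=6: CGACGC vs GACGCA ✗.
Only k = 5 is perfect, so the longest perfect 3' overlap is 5.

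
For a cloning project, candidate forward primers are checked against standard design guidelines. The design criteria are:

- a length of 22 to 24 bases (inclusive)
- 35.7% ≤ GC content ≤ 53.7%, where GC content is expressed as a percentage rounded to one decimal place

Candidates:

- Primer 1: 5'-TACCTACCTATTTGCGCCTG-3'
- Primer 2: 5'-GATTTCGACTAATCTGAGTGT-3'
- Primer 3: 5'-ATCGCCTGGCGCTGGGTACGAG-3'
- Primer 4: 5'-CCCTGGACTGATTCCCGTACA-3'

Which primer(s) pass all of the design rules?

None of the candidates satisfy all criteria.

Primer 1 (20 nt, A=3 T=7 G=3 C=7): length 20, outside 22–24 ✗; GC 10/20 = 50.0% ✓ — fails.
Primer 2 (21 nt, A=5 T=8 G=5 C=3): length 21, outside 22–24 ✗; GC 8/21 = 38.1% ✓ — fails.
Primer 3 (22 nt, A=3 T=4 G=9 C=6): length 22 ✓; GC 15/22 = 68.2%, outside 35.7–53.7% ✗ — fails.
Primer 4 (21 nt, A=4 T=5 G=4 C=8): length 21, outside 22–24 ✗; GC 12/21 = 57.1%, outside 35.7–53.7% ✗ — fails.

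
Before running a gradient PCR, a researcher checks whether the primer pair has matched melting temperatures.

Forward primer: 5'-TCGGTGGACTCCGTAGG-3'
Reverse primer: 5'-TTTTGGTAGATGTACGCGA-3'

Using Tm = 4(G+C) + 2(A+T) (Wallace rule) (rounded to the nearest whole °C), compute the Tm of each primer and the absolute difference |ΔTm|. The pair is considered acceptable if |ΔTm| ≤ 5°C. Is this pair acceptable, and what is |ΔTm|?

|ΔTm| = 2°C; the pair is acceptable.

Forward: A=2 T=4 G=7 C=4 → Tm = 2·6 + 4·11 = 56°C.
Reverse: A=4 T=7 G=6 C=2 → Tm = 2·11 + 4·8 = 54°C.
|ΔTm| = |56 − 54| = 2°C, ≤ 5°C.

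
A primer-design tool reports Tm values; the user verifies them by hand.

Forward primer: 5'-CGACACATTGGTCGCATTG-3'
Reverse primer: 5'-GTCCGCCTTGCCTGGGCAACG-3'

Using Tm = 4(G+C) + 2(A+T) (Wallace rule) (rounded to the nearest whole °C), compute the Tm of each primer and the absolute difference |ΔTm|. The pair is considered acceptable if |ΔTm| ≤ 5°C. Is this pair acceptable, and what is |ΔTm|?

Forward: A=4 T=5 G=5 C=5 → Tm = 2·9 + 4·10 = 58°C.
Reverse: A=2 T=4 G=7 C=8 → Tm = 2·6 + 4·15 = 72°C.
|ΔTm| = |58 − 72| = 14°C, > 5°C.

|ΔTm| = 14°C; the pair is not acceptable.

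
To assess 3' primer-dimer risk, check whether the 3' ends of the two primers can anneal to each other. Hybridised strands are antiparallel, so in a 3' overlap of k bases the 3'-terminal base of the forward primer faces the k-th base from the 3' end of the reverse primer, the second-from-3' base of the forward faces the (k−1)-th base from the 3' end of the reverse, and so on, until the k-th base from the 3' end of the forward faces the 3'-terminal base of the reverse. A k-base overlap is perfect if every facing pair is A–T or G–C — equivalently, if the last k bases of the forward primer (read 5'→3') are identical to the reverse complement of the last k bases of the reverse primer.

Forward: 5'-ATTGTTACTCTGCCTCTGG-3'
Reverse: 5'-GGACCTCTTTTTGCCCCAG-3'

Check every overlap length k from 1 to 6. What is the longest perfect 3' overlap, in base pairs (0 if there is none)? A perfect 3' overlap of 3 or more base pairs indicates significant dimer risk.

Last 6 bases (5'→3') — forward …CTCTGG, reverse …CCCCAG.
Reverse complement of the reverse primer's last 6 bases: CTGGGG; its first k bases are the reverse complement of the reverse primer's last k bases, so a perfect k-base overlap needs the forward primer's last k bases to equal them.
Comparing (forward last k vs required): k=1: G vs C ✗; k=2: GG vs CT ✗; k=3: TGG vs CTG ✗; k=4: CTGG vs CTGG ✓; k=5: TCTGG vs CTGGG ✗; k=6: CTCTGG vs CTGGGG ✗.
Only k = 4 is perfect, so the longest perfect 3' overlap is 4.

Longest perfect overlap: 4 complementary base pairs; significant dimer risk (threshold 3).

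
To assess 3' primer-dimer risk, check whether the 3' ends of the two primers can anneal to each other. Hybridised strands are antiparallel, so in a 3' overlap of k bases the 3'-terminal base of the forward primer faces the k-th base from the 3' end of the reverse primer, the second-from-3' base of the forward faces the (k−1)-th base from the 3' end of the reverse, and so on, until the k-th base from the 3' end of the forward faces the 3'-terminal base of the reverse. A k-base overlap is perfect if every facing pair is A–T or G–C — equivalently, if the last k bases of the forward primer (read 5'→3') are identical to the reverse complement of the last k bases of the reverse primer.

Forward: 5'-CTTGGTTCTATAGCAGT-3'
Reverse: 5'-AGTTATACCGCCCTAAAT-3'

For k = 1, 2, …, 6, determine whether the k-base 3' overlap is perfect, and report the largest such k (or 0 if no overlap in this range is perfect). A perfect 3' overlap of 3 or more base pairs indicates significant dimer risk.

Longest perfect overlap: 0 complementary base pairs; below the dimer-risk threshold (threshold 3).

Last 6 bases (5'→3') — forward …AGCAGT, reverse …CTAAAT.
Reverse complement of the reverse primer's last 6 bases: ATTTAG; its first k bases are the reverse complement of the reverse primer's last k bases, so a perfect k-base overlap needs the forward primer's last k bases to equal them.
Comparing (forward last k vs required): k=1: T vs A ✗; k=2: GT vs AT ✗; k=3: AGT vs ATT ✗; k=4: CAGT vs ATTT ✗; k=5: GCAGT vs ATTTA ✗; k=6: AGCAGT vs ATTTAG ✗.
No overlap length from 1 to 6 is perfect, so the longest perfect 3' overlap is 0.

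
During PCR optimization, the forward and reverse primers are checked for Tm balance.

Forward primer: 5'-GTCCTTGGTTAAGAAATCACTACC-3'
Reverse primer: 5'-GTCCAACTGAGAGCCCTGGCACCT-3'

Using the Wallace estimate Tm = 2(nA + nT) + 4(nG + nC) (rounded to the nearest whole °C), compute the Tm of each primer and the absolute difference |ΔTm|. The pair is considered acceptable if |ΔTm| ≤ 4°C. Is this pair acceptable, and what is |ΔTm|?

Forward: A=7 T=7 G=4 C=6 → Tm = 2·14 + 4·10 = 68°C.
Reverse: A=5 T=4 G=6 C=9 → Tm = 2·9 + 4·15 = 78°C.
|ΔTm| = |68 − 78| = 10°C, > 4°C.

|ΔTm| = 10°C; the pair is not acceptable.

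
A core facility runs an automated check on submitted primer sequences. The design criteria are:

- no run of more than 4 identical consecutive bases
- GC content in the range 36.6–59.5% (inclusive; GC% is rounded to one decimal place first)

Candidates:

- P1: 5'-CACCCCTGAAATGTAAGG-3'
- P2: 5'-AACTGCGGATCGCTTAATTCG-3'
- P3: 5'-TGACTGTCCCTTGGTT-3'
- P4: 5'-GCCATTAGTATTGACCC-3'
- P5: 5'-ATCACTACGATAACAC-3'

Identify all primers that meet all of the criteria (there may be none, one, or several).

P1, P2, P3, P4 and P5.

P1 (18 nt, A=6 T=3 G=4 C=5): longest run = 4 ✓; GC 9/18 = 50.0% ✓ — passes.
P2 (21 nt, A=5 T=6 G=5 C=5): longest run = 2 ✓; GC 10/21 = 47.6% ✓ — passes.
P3 (16 nt, A=1 T=7 G=4 C=4): longest run = 3 ✓; GC 8/16 = 50.0% ✓ — passes.
P4 (17 nt, A=4 T=5 G=3 C=5): longest run = 3 ✓; GC 8/17 = 47.1% ✓ — passes.
P5 (16 nt, A=7 T=3 G=1 C=5): longest run = 2 ✓; GC 6/16 = 37.5% ✓ — passes.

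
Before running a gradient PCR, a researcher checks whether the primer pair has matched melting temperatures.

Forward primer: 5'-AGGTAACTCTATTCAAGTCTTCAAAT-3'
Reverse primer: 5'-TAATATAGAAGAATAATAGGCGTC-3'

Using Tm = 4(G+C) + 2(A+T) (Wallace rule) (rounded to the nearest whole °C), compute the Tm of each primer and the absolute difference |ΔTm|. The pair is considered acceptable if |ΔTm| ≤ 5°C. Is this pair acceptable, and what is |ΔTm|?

|ΔTm| = 6°C; the pair is not acceptable.

Forward: A=9 T=9 G=3 C=5 → Tm = 2·18 + 4·8 = 68°C.
Reverse: A=11 T=6 G=5 C=2 → Tm = 2·17 + 4·7 = 62°C.
|ΔTm| = |68 − 62| = 6°C, > 5°C.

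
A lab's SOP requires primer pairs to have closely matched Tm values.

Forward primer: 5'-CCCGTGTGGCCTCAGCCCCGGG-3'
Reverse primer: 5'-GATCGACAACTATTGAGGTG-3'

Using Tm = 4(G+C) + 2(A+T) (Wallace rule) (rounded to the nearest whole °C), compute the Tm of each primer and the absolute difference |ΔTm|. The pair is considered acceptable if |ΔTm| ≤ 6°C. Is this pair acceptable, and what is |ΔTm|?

Forward: A=1 T=3 G=8 C=10 → Tm = 2·4 + 4·18 = 80°C.
Reverse: A=6 T=5 G=6 C=3 → Tm = 2·11 + 4·9 = 58°C.
|ΔTm| = |80 − 58| = 22°C, > 6°C.

|ΔTm| = 22°C; the pair is not acceptable.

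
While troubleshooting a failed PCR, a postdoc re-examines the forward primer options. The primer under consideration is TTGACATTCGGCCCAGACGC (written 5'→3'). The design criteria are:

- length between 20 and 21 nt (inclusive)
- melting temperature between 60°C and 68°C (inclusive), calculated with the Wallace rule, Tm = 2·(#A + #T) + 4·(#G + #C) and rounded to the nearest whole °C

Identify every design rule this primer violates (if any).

Base counts: A=4, T=4, G=5, C=7 (length 20).
length: length 20 ✓
Tm: Tm = 2·8 + 4·12 = 64°C ✓

Meets all criteria.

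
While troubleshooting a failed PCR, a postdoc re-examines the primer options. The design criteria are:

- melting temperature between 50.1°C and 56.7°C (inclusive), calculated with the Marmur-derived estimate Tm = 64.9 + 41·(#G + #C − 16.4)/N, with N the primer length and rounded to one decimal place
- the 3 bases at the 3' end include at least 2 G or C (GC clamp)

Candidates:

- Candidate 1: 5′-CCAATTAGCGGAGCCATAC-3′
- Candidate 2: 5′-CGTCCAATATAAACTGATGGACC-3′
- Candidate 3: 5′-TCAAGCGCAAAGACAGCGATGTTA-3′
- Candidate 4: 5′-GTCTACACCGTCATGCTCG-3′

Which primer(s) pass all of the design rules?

Candidate 2 and Candidate 4.

Candidate 1 (19 nt, A=6 T=3 G=4 C=6): Tm = 64.9 + 41·(10 − 16.4)/19 = 51.1°C ✓; 3' end TAC has 1 G/C, need ≥2 ✗ — fails.
Candidate 2 (23 nt, A=8 T=5 G=4 C=6): Tm = 64.9 + 41·(10 − 16.4)/23 = 53.5°C ✓; 3' end ACC has 2 G/C ✓ — passes.
Candidate 3 (24 nt, A=9 T=4 G=6 C=5): Tm = 64.9 + 41·(11 − 16.4)/24 = 55.7°C ✓; 3' end TTA has 0 G/C, need ≥2 ✗ — fails.
Candidate 4 (19 nt, A=3 T=5 G=4 C=7): Tm = 64.9 + 41·(11 − 16.4)/19 = 53.2°C ✓; 3' end TCG has 2 G/C ✓ — passes.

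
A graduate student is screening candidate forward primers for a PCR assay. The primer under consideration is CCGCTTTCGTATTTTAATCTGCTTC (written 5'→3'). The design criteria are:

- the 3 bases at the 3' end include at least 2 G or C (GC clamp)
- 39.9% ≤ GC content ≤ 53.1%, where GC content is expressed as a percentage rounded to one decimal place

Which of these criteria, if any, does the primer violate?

Fails: GC clamp.

Base counts: A=3, T=12, G=3, C=7 (length 25).
GC clamp: 3' end TTC has 1 G/C, need ≥2 ✗
GC content: GC 10/25 = 40.0% ✓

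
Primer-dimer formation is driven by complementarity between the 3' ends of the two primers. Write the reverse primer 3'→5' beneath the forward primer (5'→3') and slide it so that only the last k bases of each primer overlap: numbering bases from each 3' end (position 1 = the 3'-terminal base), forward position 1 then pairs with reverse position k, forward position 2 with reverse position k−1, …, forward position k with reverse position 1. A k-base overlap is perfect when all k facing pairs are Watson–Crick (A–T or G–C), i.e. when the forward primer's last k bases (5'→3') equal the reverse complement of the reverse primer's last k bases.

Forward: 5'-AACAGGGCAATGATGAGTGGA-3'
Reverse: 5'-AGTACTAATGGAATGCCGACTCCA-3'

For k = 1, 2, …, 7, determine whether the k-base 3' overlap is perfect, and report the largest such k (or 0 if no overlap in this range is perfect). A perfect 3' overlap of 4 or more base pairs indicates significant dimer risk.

Last 7 bases (5'→3') — forward …GAGTGGA, reverse …GACTCCA.
Reverse complement of the reverse primer's last 7 bases: TGGAGTC; its first k bases are the reverse complement of the reverse primer's last k bases, so a perfect k-base overlap needs the forward primer's last k bases to equal them.
Comparing (forward last k vs required): k=1: A vs T ✗; k=2: GA vs TG ✗; k=3: GGA vs TGG ✗; k=4: TGGA vs TGGA ✓; k=5: GTGGA vs TGGAG ✗; k=6: AGTGGA vs TGGAGT ✗; k=7: GAGTGGA vs TGGAGTC ✗.
Only k = 4 is perfect, so the longest perfect 3' overlap is 4.

Longest perfect overlap: 4 complementary base pairs; significant dimer risk (threshold 4).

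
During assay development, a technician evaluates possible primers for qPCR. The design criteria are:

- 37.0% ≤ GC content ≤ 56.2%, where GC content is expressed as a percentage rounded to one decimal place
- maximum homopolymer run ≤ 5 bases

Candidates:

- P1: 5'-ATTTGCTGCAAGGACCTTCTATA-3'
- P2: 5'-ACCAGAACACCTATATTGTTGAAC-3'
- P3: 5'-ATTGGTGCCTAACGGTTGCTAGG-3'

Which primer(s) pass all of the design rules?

P1 (23 nt, A=6 T=8 G=4 C=5): GC 9/23 = 39.1% ✓; longest run = 3 ✓ — passes.
P2 (24 nt, A=9 T=6 G=3 C=6): GC 9/24 = 37.5% ✓; longest run = 2 ✓ — passes.
P3 (23 nt, A=4 T=7 G=8 C=4): GC 12/23 = 52.2% ✓; longest run = 2 ✓ — passes.

P1, P2 and P3.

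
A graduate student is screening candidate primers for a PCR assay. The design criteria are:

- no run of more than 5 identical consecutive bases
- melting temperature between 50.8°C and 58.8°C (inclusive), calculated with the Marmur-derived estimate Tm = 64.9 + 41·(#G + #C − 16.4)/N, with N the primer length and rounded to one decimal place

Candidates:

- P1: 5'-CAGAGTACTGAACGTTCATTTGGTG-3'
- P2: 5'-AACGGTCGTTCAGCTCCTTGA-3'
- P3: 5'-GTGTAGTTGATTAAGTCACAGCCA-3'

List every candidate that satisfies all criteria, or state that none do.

P1 (25 nt, A=6 T=8 G=7 C=4): longest run = 3 ✓; Tm = 64.9 + 41·(11 − 16.4)/25 = 56.0°C ✓ — passes.
P2 (21 nt, A=4 T=6 G=5 C=6): longest run = 2 ✓; Tm = 64.9 + 41·(11 − 16.4)/21 = 54.4°C ✓ — passes.
P3 (24 nt, A=7 T=7 G=6 C=4): longest run = 2 ✓; Tm = 64.9 + 41·(10 − 16.4)/24 = 54.0°C ✓ — passes.

P1, P2 and P3.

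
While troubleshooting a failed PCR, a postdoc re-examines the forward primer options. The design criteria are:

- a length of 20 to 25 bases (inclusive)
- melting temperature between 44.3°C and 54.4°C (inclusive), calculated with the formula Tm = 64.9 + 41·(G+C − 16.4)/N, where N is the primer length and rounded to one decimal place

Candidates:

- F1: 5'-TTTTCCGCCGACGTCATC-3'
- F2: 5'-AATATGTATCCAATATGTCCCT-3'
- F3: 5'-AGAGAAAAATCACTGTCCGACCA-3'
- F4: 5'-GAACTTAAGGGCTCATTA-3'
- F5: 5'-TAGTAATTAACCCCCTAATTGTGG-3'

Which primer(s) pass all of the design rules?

F1 (18 nt, A=2 T=6 G=3 C=7): length 18, outside 20–25 ✗; Tm = 64.9 + 41·(10 − 16.4)/18 = 50.3°C ✓ — fails.
F2 (22 nt, A=7 T=8 G=2 C=5): length 22 ✓; Tm = 64.9 + 41·(7 − 16.4)/22 = 47.4°C ✓ — passes.
F3 (23 nt, A=10 T=3 G=4 C=6): length 23 ✓; Tm = 64.9 + 41·(10 − 16.4)/23 = 53.5°C ✓ — passes.
F4 (18 nt, A=6 T=5 G=4 C=3): length 18, outside 20–25 ✗; Tm = 64.9 + 41·(7 − 16.4)/18 = 43.5°C, outside 44.3–54.4°C ✗ — fails.
F5 (24 nt, A=7 T=8 G=4 C=5): length 24 ✓; Tm = 64.9 + 41·(9 − 16.4)/24 = 52.3°C ✓ — passes.

F2, F3 and F5.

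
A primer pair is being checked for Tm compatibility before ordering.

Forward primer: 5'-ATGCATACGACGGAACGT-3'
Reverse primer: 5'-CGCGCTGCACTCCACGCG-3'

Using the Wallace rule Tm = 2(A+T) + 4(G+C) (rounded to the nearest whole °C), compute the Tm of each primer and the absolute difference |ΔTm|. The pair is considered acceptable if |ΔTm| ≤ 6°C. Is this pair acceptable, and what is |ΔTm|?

Forward: A=6 T=3 G=5 C=4 → Tm = 2·9 + 4·9 = 54°C.
Reverse: A=2 T=2 G=5 C=9 → Tm = 2·4 + 4·14 = 64°C.
|ΔTm| = |54 − 64| = 10°C, > 6°C.

|ΔTm| = 10°C; the pair is not acceptable.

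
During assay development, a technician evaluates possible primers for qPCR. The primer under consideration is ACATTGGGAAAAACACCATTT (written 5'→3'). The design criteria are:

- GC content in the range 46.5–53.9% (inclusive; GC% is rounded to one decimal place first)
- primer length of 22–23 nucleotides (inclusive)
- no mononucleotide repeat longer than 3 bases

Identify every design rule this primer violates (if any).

Fails: GC content, length, homopolymer run.

Base counts: A=9, T=5, G=3, C=4 (length 21).
GC content: GC 7/21 = 33.3%, outside 46.5–53.9% ✗
length: length 21, outside 22–23 ✗
homopolymer run: longest run = 5, exceeds 3 ✗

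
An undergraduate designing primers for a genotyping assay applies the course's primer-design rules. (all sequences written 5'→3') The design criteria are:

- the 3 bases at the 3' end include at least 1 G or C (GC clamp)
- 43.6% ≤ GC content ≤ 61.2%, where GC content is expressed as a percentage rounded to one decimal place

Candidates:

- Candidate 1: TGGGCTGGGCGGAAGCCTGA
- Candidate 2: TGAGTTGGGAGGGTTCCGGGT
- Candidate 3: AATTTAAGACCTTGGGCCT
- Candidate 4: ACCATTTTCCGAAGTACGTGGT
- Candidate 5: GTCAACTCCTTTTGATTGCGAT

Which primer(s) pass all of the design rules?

Candidate 1 (20 nt, A=3 T=3 G=10 C=4): 3' end TGA has 1 G/C ✓; GC 14/20 = 70.0%, outside 43.6–61.2% ✗ — fails.
Candidate 2 (21 nt, A=2 T=6 G=11 C=2): 3' end GGT has 2 G/C ✓; GC 13/21 = 61.9%, outside 43.6–61.2% ✗ — fails.
Candidate 3 (19 nt, A=5 T=6 G=4 C=4): 3' end CCT has 2 G/C ✓; GC 8/19 = 42.1%, outside 43.6–61.2% ✗ — fails.
Candidate 4 (22 nt, A=5 T=7 G=5 C=5): 3' end GGT has 2 G/C ✓; GC 10/22 = 45.5% ✓ — passes.
Candidate 5 (22 nt, A=4 T=9 G=4 C=5): 3' end GAT has 1 G/C ✓; GC 9/22 = 40.9%, outside 43.6–61.2% ✗ — fails.

Candidate 4 only.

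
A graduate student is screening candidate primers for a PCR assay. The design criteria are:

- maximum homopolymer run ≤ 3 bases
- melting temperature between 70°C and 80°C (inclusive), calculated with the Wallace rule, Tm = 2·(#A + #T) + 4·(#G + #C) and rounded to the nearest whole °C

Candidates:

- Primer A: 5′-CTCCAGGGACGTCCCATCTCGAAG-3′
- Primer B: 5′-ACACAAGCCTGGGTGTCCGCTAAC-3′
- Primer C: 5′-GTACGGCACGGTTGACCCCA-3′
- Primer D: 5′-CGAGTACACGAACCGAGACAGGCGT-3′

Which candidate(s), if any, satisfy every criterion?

Primer A (24 nt, A=5 T=4 G=6 C=9): longest run = 3 ✓; Tm = 2·9 + 4·15 = 78°C ✓ — passes.
Primer B (24 nt, A=6 T=4 G=6 C=8): longest run = 3 ✓; Tm = 2·10 + 4·14 = 76°C ✓ — passes.
Primer C (20 nt, A=4 T=3 G=6 C=7): longest run = 4, exceeds 3 ✗; Tm = 2·7 + 4·13 = 66°C, outside 70–80°C ✗ — fails.
Primer D (25 nt, A=8 T=2 G=8 C=7): longest run = 2 ✓; Tm = 2·10 + 4·15 = 80°C ✓ — passes.

Primer A, Primer B and Primer D.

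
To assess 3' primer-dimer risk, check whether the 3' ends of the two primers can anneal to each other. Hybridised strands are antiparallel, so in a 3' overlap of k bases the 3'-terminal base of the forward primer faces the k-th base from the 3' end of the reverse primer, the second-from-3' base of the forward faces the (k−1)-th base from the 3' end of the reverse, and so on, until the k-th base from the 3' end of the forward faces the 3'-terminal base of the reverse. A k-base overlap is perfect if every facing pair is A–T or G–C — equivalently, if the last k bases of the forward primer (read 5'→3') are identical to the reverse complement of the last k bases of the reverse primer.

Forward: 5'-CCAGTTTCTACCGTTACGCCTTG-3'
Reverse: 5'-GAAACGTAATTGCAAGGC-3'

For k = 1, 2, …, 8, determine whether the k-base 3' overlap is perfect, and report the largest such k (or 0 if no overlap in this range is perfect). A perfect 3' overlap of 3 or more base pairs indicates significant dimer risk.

Longest perfect overlap: 6 complementary base pairs; significant dimer risk (threshold 3).

Last 8 bases (5'→3') — forward …ACGCCTTG, reverse …TGCAAGGC.
Reverse complement of the reverse primer's last 8 bases: GCCTTGCA; its first k bases are the reverse complement of the reverse primer's last k bases, so a perfect k-base overlap needs the forward primer's last k bases to equal them.
Comparing (forward last k vs required): k=1: G vs G ✓; k=2: TG vs GC ✗; k=3: TTG vs GCC ✗; k=4: CTTG vs GCCT ✗; k=5: CCTTG vs GCCTT ✗; k=6: GCCTTG vs GCCTTG ✓; k=7: CGCCTTG vs GCCTTGC ✗; k=8: ACGCCTTG vs GCCTTGCA ✗.
Perfect overlaps at k = 1, 6; the largest is 6.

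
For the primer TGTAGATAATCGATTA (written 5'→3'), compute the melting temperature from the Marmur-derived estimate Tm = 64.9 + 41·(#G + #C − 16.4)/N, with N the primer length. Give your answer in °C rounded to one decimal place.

33.1°C

Base counts: A=6, T=6, G=3, C=1; G+C = 4, N = 16.
Tm = 64.9 + 41·(4 − 16.4)/16 = 64.9 + -508.40/16 = 33.1°C.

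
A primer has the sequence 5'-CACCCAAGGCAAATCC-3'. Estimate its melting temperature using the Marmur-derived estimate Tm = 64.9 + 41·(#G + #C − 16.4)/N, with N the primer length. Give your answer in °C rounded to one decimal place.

Base counts: A=6, T=1, G=2, C=7; G+C = 9, N = 16.
Tm = 64.9 + 41·(9 − 16.4)/16 = 64.9 + -303.40/16 = 45.9°C.

45.9°C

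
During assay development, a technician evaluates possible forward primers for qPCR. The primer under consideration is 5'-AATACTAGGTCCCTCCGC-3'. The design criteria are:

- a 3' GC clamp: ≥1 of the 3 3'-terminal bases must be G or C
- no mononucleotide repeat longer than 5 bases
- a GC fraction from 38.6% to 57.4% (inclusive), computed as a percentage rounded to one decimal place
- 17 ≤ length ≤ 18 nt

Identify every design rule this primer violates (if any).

Meets all criteria.

Base counts: A=4, T=4, G=3, C=7 (length 18).
GC clamp: 3' end CGC has 3 G/C ✓
homopolymer run: longest run = 3 ✓
GC content: GC 10/18 = 55.6% ✓
length: length 18 ✓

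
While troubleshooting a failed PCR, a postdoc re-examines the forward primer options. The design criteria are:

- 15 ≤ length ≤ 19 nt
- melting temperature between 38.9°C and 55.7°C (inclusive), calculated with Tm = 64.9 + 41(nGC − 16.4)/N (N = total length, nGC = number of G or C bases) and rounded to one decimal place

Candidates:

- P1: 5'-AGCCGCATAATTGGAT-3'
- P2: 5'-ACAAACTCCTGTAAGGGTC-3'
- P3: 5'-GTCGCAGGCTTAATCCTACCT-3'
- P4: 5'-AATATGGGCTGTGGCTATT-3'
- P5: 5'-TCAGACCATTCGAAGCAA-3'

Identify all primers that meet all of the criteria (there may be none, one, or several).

P1 (16 nt, A=5 T=4 G=4 C=3): length 16 ✓; Tm = 64.9 + 41·(7 − 16.4)/16 = 40.8°C ✓ — passes.
P2 (19 nt, A=6 T=4 G=4 C=5): length 19 ✓; Tm = 64.9 + 41·(9 − 16.4)/19 = 48.9°C ✓ — passes.
P3 (21 nt, A=4 T=6 G=4 C=7): length 21, outside 15–19 ✗; Tm = 64.9 + 41·(11 − 16.4)/21 = 54.4°C ✓ — fails.
P4 (19 nt, A=4 T=7 G=6 C=2): length 19 ✓; Tm = 64.9 + 41·(8 − 16.4)/19 = 46.8°C ✓ — passes.
P5 (18 nt, A=7 T=3 G=3 C=5): length 18 ✓; Tm = 64.9 + 41·(8 − 16.4)/18 = 45.8°C ✓ — passes.

P1, P2, P4 and P5.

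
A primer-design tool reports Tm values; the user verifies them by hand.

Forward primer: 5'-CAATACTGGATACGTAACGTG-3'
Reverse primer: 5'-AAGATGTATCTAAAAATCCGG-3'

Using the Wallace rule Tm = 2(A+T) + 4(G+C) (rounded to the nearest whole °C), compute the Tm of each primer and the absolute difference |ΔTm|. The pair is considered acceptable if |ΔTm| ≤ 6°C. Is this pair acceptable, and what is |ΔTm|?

Forward: A=7 T=5 G=5 C=4 → Tm = 2·12 + 4·9 = 60°C.
Reverse: A=9 T=5 G=4 C=3 → Tm = 2·14 + 4·7 = 56°C.
|ΔTm| = |60 − 56| = 4°C, ≤ 6°C.

|ΔTm| = 4°C; the pair is acceptable.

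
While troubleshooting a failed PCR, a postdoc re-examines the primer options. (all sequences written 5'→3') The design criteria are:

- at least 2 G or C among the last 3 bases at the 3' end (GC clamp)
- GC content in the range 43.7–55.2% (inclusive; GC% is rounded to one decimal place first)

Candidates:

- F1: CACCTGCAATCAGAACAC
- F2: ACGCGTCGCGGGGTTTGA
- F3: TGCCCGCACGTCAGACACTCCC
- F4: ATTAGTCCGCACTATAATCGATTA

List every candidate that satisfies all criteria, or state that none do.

F1 (18 nt, A=7 T=2 G=2 C=7): 3' end CAC has 2 G/C ✓; GC 9/18 = 50.0% ✓ — passes.
F2 (18 nt, A=2 T=4 G=8 C=4): 3' end TGA has 1 G/C, need ≥2 ✗; GC 12/18 = 66.7%, outside 43.7–55.2% ✗ — fails.
F3 (22 nt, A=4 T=3 G=4 C=11): 3' end CCC has 3 G/C ✓; GC 15/22 = 68.2%, outside 43.7–55.2% ✗ — fails.
F4 (24 nt, A=8 T=8 G=3 C=5): 3' end TTA has 0 G/C, need ≥2 ✗; GC 8/24 = 33.3%, outside 43.7–55.2% ✗ — fails.

F1 only.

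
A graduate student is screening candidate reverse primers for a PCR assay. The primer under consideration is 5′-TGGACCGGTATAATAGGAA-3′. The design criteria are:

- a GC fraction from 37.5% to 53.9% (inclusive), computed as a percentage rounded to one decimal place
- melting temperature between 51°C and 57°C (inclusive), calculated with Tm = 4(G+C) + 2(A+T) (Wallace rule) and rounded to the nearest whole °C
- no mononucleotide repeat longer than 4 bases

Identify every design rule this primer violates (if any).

Meets all criteria.

Base counts: A=7, T=4, G=6, C=2 (length 19).
GC content: GC 8/19 = 42.1% ✓
Tm: Tm = 2·11 + 4·8 = 54°C ✓
homopolymer run: longest run = 2 ✓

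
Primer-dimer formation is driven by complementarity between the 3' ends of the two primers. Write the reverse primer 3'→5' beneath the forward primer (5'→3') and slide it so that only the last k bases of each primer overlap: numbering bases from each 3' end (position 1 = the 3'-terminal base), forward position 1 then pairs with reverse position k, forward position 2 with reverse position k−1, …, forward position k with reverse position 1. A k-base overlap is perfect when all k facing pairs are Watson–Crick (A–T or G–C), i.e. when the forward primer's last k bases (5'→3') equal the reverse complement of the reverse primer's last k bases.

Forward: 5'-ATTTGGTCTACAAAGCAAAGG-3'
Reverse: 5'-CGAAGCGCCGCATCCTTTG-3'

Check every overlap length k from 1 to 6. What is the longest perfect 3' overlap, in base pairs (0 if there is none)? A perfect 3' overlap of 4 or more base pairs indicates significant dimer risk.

Last 6 bases (5'→3') — forward …CAAAGG, reverse …CCTTTG.
Reverse complement of the reverse primer's last 6 bases: CAAAGG; its first k bases are the reverse complement of the reverse primer's last k bases, so a perfect k-base overlap needs the forward primer's last k bases to equal them.
Comparing (forward last k vs required): k=1: G vs C ✗; k=2: GG vs CA ✗; k=3: AGG vs CAA ✗; k=4: AAGG vs CAAA ✗; k=5: AAAGG vs CAAAG ✗; k=6: CAAAGG vs CAAAGG ✓.
Only k = 6 is perfect, so the longest perfect 3' overlap is 6.

Longest perfect overlap: 6 complementary base pairs; significant dimer risk (threshold 4).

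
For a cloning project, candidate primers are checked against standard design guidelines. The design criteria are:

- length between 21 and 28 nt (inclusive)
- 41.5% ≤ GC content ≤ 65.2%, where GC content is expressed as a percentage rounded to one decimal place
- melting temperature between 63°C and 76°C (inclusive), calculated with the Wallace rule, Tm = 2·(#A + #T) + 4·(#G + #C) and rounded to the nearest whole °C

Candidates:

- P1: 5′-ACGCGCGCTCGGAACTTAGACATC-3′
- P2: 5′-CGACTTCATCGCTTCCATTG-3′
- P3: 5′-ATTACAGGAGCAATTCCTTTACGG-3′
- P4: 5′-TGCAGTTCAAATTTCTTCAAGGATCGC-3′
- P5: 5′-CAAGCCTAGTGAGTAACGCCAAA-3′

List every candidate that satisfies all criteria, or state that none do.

P1, P3 and P5.

P1 (24 nt, A=6 T=4 G=6 C=8): length 24 ✓; GC 14/24 = 58.3% ✓; Tm = 2·10 + 4·14 = 76°C ✓ — passes.
P2 (20 nt, A=3 T=7 G=3 C=7): length 20, outside 21–28 ✗; GC 10/20 = 50.0% ✓; Tm = 2·10 + 4·10 = 60°C, outside 63–76°C ✗ — fails.
P3 (24 nt, A=7 T=7 G=5 C=5): length 24 ✓; GC 10/24 = 41.7% ✓; Tm = 2·14 + 4·10 = 68°C ✓ — passes.
P4 (27 nt, A=7 T=9 G=5 C=6): length 27 ✓; GC 11/27 = 40.7%, outside 41.5–65.2% ✗; Tm = 2·16 + 4·11 = 76°C ✓ — fails.
P5 (23 nt, A=9 T=3 G=5 C=6): length 23 ✓; GC 11/23 = 47.8% ✓; Tm = 2·12 + 4·11 = 68°C ✓ — passes.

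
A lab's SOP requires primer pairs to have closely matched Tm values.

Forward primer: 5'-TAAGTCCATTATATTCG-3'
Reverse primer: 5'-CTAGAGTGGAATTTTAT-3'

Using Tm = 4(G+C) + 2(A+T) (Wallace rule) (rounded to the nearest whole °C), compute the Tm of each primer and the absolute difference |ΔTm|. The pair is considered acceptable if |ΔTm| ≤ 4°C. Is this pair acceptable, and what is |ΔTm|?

Forward: A=5 T=7 G=2 C=3 → Tm = 2·12 + 4·5 = 44°C.
Reverse: A=5 T=7 G=4 C=1 → Tm = 2·12 + 4·5 = 44°C.
|ΔTm| = |44 − 44| = 0°C, ≤ 4°C.

|ΔTm| = 0°C; the pair is acceptable.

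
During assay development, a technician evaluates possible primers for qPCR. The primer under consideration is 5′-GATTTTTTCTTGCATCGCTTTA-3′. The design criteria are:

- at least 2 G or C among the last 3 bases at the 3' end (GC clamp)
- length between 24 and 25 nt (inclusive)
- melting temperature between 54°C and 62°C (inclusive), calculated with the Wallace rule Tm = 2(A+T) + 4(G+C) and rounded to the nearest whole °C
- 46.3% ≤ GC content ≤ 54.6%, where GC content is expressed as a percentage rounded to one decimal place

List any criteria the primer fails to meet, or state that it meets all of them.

Fails: GC clamp, length, GC content.

Base counts: A=3, T=12, G=3, C=4 (length 22).
GC clamp: 3' end TTA has 0 G/C, need ≥2 ✗
length: length 22, outside 24–25 ✗
Tm: Tm = 2·15 + 4·7 = 58°C ✓
GC content: GC 7/22 = 31.8%, outside 46.3–54.6% ✗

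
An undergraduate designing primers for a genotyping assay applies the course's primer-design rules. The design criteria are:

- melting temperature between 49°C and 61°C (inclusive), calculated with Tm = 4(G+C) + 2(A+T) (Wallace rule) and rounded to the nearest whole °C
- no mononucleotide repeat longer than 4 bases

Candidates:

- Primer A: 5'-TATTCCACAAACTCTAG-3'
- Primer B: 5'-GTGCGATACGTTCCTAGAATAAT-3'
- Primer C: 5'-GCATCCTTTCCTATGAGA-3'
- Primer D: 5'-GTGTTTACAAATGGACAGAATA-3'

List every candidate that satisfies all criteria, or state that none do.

Primer A (17 nt, A=6 T=5 G=1 C=5): Tm = 2·11 + 4·6 = 46°C, outside 49–61°C ✗; longest run = 3 ✓ — fails.
Primer B (23 nt, A=7 T=7 G=5 C=4): Tm = 2·14 + 4·9 = 64°C, outside 49–61°C ✗; longest run = 2 ✓ — fails.
Primer C (18 nt, A=4 T=6 G=3 C=5): Tm = 2·10 + 4·8 = 52°C ✓; longest run = 3 ✓ — passes.
Primer D (22 nt, A=9 T=6 G=5 C=2): Tm = 2·15 + 4·7 = 58°C ✓; longest run = 3 ✓ — passes.

Primer C and Primer D.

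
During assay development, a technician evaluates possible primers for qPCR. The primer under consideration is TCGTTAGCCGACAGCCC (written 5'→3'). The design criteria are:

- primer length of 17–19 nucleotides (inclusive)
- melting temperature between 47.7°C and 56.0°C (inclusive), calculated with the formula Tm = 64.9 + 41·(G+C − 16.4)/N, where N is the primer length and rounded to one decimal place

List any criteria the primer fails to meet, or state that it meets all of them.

Meets all criteria.

Base counts: A=3, T=3, G=4, C=7 (length 17).
length: length 17 ✓
Tm: Tm = 64.9 + 41·(11 − 16.4)/17 = 51.9°C ✓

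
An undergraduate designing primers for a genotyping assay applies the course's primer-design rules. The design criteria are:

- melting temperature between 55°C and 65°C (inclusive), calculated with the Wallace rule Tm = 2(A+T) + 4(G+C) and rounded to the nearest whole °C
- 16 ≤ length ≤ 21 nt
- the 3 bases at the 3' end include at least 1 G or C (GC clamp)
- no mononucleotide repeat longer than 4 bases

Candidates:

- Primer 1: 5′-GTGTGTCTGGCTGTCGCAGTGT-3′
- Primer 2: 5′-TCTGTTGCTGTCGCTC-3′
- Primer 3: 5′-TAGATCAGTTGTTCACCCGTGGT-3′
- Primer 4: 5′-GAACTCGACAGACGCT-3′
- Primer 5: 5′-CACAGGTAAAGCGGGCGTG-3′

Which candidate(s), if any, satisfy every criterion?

Primer 1 (22 nt, A=1 T=8 G=9 C=4): Tm = 2·9 + 4·13 = 70°C, outside 55–65°C ✗; length 22, outside 16–21 ✗; 3' end TGT has 1 G/C ✓; longest run = 2 ✓ — fails.
Primer 2 (16 nt, A=0 T=7 G=4 C=5): Tm = 2·7 + 4·9 = 50°C, outside 55–65°C ✗; length 16 ✓; 3' end CTC has 2 G/C ✓; longest run = 2 ✓ — fails.
Primer 3 (23 nt, A=4 T=8 G=6 C=5): Tm = 2·12 + 4·11 = 68°C, outside 55–65°C ✗; length 23, outside 16–21 ✗; 3' end GGT has 2 G/C ✓; longest run = 3 ✓ — fails.
Primer 4 (16 nt, A=5 T=2 G=4 C=5): Tm = 2·7 + 4·9 = 50°C, outside 55–65°C ✗; length 16 ✓; 3' end GCT has 2 G/C ✓; longest run = 2 ✓ — fails.
Primer 5 (19 nt, A=5 T=2 G=8 C=4): Tm = 2·7 + 4·12 = 62°C ✓; length 19 ✓; 3' end GTG has 2 G/C ✓; longest run = 3 ✓ — passes.

Primer 5 only.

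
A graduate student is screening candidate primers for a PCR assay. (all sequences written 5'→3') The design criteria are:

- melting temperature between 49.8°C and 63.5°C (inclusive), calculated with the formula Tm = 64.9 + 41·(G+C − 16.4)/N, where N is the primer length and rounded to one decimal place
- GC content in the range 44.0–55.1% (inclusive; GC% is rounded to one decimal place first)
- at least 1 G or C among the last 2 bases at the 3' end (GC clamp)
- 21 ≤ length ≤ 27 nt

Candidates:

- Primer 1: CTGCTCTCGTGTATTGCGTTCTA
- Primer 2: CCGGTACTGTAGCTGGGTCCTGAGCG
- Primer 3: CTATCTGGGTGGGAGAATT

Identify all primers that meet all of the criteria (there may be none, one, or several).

None of the candidates satisfy all criteria.

Primer 1 (23 nt, A=2 T=10 G=5 C=6): Tm = 64.9 + 41·(11 − 16.4)/23 = 55.3°C ✓; GC 11/23 = 47.8% ✓; 3' end TA has 0 G/C, need ≥1 ✗; length 23 ✓ — fails.
Primer 2 (26 nt, A=3 T=6 G=10 C=7): Tm = 64.9 + 41·(17 − 16.4)/26 = 65.8°C, outside 49.8–63.5°C ✗; GC 17/26 = 65.4%, outside 44.0–55.1% ✗; 3' end CG has 2 G/C ✓; length 26 ✓ — fails.
Primer 3 (19 nt, A=4 T=6 G=7 C=2): Tm = 64.9 + 41·(9 − 16.4)/19 = 48.9°C, outside 49.8–63.5°C ✗; GC 9/19 = 47.4% ✓; 3' end TT has 0 G/C, need ≥1 ✗; length 19, outside 21–27 ✗ — fails.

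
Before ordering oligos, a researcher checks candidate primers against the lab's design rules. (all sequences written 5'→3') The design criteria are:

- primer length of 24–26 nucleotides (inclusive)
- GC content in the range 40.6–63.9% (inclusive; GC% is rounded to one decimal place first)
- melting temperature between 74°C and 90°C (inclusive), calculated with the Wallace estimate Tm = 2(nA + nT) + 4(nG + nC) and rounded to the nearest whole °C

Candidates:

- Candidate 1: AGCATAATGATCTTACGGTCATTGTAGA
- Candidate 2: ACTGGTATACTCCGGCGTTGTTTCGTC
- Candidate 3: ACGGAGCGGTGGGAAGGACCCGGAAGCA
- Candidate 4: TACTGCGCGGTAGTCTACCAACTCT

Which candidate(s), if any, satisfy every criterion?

Candidate 1 (28 nt, A=9 T=9 G=6 C=4): length 28, outside 24–26 ✗; GC 10/28 = 35.7%, outside 40.6–63.9% ✗; Tm = 2·18 + 4·10 = 76°C ✓ — fails.
Candidate 2 (27 nt, A=3 T=10 G=7 C=7): length 27, outside 24–26 ✗; GC 14/27 = 51.9% ✓; Tm = 2·13 + 4·14 = 82°C ✓ — fails.
Candidate 3 (28 nt, A=8 T=1 G=13 C=6): length 28, outside 24–26 ✗; GC 19/28 = 67.9%, outside 40.6–63.9% ✗; Tm = 2·9 + 4·19 = 94°C, outside 74–90°C ✗ — fails.
Candidate 4 (25 nt, A=5 T=7 G=5 C=8): length 25 ✓; GC 13/25 = 52.0% ✓; Tm = 2·12 + 4·13 = 76°C ✓ — passes.

Candidate 4 only.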